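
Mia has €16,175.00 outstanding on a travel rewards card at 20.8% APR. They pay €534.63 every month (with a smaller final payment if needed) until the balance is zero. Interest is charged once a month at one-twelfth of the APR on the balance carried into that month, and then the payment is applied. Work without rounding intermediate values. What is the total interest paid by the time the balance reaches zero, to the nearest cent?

€6,947.38

Monthly rate r = 20.8%/12 = 1.73333% = 0.0173333.
Payoff takes n = ⌈−ln(1 − rB₀/P)/ln(1+r)⌉ = ⌈43.248⌉ = 44 payments; the last is €133.29.
Total paid = 43·€534.63 + €133.29 = €23,122.38.
Total interest = total paid − principal = €23,122.38 − €16,175.00 = €6,947.38.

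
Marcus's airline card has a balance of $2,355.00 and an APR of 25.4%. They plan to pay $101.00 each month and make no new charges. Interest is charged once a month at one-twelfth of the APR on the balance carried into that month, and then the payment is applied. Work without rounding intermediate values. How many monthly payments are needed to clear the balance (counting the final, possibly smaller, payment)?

Monthly rate r = 25.4%/12 = 2.11667% = 0.0211667.
Recurrence: B ← B·(1+r) − $101.00.
Month 1: interest $49.85; balance after payment $2,303.85.
Month 2: interest $48.76; balance after payment $2,251.61.
Closed form: n = −ln(1 − rB₀/P)/ln(1+r) = −ln(0.50646)/ln(1.02117) ≈ 32.480, so the balance reaches zero during payment 33.

33 months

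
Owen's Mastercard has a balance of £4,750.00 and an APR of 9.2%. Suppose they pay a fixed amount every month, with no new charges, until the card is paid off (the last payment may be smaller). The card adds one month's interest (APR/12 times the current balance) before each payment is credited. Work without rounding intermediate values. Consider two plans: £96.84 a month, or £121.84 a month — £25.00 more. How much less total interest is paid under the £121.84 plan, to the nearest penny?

Monthly rate r = 9.2%/12 = 0.766667% = 0.00766667.
At £96.84/mo: n = ⌈−ln(1 − rB₀/P)/ln(1+r)⌉ = 62 payments (last £73.63); total interest = total paid − £4,750.00 = £1,230.87.
At £121.84/mo: 47 payments (last £60.22); total interest £914.86.
Interest saved = £1,230.87 − £914.86 = £316.01.

£316.01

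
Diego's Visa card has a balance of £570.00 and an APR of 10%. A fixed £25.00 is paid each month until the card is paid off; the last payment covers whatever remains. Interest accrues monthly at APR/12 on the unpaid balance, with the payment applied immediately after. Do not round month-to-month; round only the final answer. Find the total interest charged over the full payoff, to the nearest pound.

£65

Monthly rate r = 10%/12 = 0.833333% = 0.00833333.
Payoff takes n = ⌈−ln(1 − rB₀/P)/ln(1+r)⌉ = ⌈25.392⌉ = 26 payments; the last is £9.82.
Total paid = 25·£25.00 + £9.82 = £634.82.
Total interest = total paid − principal = £634.82 − £570.00 = £64.82.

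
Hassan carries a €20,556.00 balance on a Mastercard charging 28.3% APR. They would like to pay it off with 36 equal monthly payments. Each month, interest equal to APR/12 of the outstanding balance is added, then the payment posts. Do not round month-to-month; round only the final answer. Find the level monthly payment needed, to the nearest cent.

Monthly rate r = 28.3%/12 = 2.35833% = 0.0235833.
Level-payment amortization: P = B₀·r / (1 − (1+r)^(−n)) = 20556.00·0.0235833 / (1 − 1.02358^(−36)).
Denominator 1 − (1+r)^(−36) = 0.567919575.
P = 484.779 / 0.567919575 ≈ 853.61.

€853.61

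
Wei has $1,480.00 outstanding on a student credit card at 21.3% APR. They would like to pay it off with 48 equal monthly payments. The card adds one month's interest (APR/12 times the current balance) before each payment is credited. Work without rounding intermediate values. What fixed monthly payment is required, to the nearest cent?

$46.07

Monthly rate r = 21.3%/12 = 1.775% = 0.01775.
Level-payment amortization: P = B₀·r / (1 − (1+r)^(−n)) = 1480.00·0.01775 / (1 − 1.01775^(−48)).
Denominator 1 − (1+r)^(−48) = 0.570239329.
P = 26.27 / 0.570239329 ≈ 46.07.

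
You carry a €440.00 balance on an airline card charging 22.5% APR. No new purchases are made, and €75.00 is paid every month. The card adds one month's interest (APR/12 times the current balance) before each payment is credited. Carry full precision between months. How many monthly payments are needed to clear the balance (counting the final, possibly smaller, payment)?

Monthly rate r = 22.5%/12 = 1.875% = 0.01875.
Recurrence: B ← B·(1+r) − €75.00.
Month 1: interest €8.25; balance after payment €373.25.
Month 2: interest €7.00; balance after payment €305.25.
Closed form: n = −ln(1 − rB₀/P)/ln(1+r) = −ln(0.89)/ln(1.01875) ≈ 6.273, so the balance reaches zero during payment 7.

7 payments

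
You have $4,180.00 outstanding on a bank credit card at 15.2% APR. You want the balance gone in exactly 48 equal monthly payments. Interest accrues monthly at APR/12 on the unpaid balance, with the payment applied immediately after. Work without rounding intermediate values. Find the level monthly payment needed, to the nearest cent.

Monthly rate r = 15.2%/12 = 1.26667% = 0.0126667.
Level-payment amortization: P = B₀·r / (1 − (1+r)^(−n)) = 4180.00·0.0126667 / (1 − 1.01267^(−48)).
Denominator 1 − (1+r)^(−48) = 0.453478453.
P = 52.9467 / 0.453478453 ≈ 116.76.

$116.76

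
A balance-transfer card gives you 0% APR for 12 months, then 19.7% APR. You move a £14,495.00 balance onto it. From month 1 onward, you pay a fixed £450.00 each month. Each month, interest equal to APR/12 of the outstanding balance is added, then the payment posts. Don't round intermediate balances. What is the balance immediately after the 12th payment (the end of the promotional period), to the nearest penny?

Promo months 1–12 at r₀ = 0%/12 = 0; months 13+ at r₁ = 19.7%/12 = 0.0164167.
After month 12 (no interest yet): B = £14,495.00 − 12·£450.00 = £9,095.00.

£9,095.00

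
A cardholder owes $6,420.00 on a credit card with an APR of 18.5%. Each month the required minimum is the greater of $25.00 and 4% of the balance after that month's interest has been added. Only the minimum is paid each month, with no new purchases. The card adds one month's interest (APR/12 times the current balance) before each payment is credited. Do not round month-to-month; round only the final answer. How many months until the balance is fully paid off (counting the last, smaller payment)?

124 months

Monthly rate r = 18.5%/12 = 1.54167% = 0.0154167.
While 4% of the post-interest balance exceeds $25.00, each month B ← (B·(1+r))·(1 − 0.04), i.e. B shrinks by the factor (1+r)·0.96 = 0.9748.
This holds for months 1–92. Entering month 93 the balance is $613.43; 4% of the post-interest balance is now below $25.00, so the flat $25.00 minimum applies from here.
From month 93 a fixed $25.00 at rate r clears $613.43 in 32 more payments. Total: 92 + 32 = 124 months.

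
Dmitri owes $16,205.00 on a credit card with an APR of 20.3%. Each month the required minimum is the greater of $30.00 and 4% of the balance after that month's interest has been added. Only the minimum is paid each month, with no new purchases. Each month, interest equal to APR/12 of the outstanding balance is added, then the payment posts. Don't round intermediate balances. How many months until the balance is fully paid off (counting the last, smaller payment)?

Monthly rate r = 20.3%/12 = 1.69167% = 0.0169167.
While 4% of the post-interest balance exceeds $30.00, each month B ← (B·(1+r))·(1 − 0.04), i.e. B shrinks by the factor (1+r)·0.96 = 0.97624.
This holds for months 1–129. Entering month 130 the balance is $728.53; 4% of the post-interest balance is now below $30.00, so the flat $30.00 minimum applies from here.
From month 130 a fixed $30.00 at rate r clears $728.53 in 32 more payments. Total: 129 + 32 = 161 months.

161 months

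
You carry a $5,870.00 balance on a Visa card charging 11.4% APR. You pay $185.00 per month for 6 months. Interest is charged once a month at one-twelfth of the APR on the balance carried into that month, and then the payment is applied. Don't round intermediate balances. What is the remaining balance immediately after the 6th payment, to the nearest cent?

$5,075.94

Monthly rate r = 11.4%/12 = 0.95% = 0.0095.
Each month: B ← B·(1+r) − $185.00.
Month 1: interest $55.77; balance after payment $5,740.77.
Month 2: interest $54.54; balance after payment $5,610.30.
Month 3: interest $53.30; balance after payment $5,478.60.
Month 4: interest $52.05; balance after payment $5,345.65.
Month 5: interest $50.78; balance after payment $5,211.43.
Month 6: interest $49.51; balance after payment $5,075.94.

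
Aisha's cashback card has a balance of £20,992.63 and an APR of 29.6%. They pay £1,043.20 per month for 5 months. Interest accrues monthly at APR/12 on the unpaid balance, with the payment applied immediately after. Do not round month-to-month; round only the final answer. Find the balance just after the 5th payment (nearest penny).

Monthly rate r = 29.6%/12 = 2.46667% = 0.0246667.
Each month: B ← B·(1+r) − £1,043.20.
Month 1: interest £517.82; balance after payment £20,467.25.
Month 2: interest £504.86; balance after payment £19,928.91.
Month 3: interest £491.58; balance after payment £19,377.29.
Month 4: interest £477.97; balance after payment £18,812.06.
Month 5: interest £464.03; balance after payment £18,232.89.

£18,232.89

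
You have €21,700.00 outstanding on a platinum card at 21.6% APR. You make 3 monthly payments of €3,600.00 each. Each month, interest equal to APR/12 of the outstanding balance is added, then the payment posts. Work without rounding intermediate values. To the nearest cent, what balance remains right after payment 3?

€11,897.45

Monthly rate r = 21.6%/12 = 1.8% = 0.018.
Each month: B ← B·(1+r) − €3,600.00.
Month 1: interest €390.60; balance after payment €18,490.60.
Month 2: interest €332.83; balance after payment €15,223.43.
Month 3: interest €274.02; balance after payment €11,897.45.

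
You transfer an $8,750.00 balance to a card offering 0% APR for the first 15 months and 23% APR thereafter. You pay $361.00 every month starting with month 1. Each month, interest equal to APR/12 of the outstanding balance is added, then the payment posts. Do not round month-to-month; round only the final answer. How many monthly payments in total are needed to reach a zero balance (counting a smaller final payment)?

Promo months 1–15 at r₀ = 0%/12 = 0; months 16+ at r₁ = 23%/12 = 0.0191667.
After month 15 (no interest yet): B = $8,750.00 − 15·$361.00 = $3,335.00.
Then at r₁ with $361.00/mo: n₂ = −ln(1 − r₁·B/P)/ln(1+r₁) ≈ 10.26 → 11 more payments.

26 payments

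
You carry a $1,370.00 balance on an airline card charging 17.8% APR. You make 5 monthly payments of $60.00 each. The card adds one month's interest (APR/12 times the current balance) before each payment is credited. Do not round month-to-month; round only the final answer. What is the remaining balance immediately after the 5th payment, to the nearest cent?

$1,165.63

Monthly rate r = 17.8%/12 = 1.48333% = 0.0148333.
Each month: B ← B·(1+r) − $60.00.
Month 1: interest $20.32; balance after payment $1,330.32.
Month 2: interest $19.73; balance after payment $1,290.05.
Month 3: interest $19.14; balance after payment $1,249.19.
Month 4: interest $18.53; balance after payment $1,207.72.
Month 5: interest $17.91; balance after payment $1,165.63.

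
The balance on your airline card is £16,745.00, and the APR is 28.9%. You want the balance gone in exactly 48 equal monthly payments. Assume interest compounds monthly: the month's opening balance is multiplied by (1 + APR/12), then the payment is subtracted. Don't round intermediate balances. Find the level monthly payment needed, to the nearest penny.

£592.25

Monthly rate r = 28.9%/12 = 2.40833% = 0.0240833.
Level-payment amortization: P = B₀·r / (1 − (1+r)^(−n)) = 16745.00·0.0240833 / (1 − 1.02408^(−48)).
Denominator 1 − (1+r)^(−48) = 0.680915515.
P = 403.275 / 0.680915515 ≈ 592.25.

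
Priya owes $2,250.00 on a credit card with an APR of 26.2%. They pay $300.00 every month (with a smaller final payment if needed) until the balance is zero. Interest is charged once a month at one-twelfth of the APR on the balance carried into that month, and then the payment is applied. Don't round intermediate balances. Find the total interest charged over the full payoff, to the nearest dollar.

$235

Monthly rate r = 26.2%/12 = 2.18333% = 0.0218333.
Payoff takes n = ⌈−ln(1 − rB₀/P)/ln(1+r)⌉ = ⌈8.280⌉ = 9 payments; the last is $84.56.
Total paid = 8·$300.00 + $84.56 = $2,484.56.
Total interest = total paid − principal = $2,484.56 − $2,250.00 = $234.56.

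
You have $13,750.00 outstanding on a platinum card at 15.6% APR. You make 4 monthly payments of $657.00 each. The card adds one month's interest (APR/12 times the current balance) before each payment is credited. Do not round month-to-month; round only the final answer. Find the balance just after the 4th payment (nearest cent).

$11,799.37

Monthly rate r = 15.6%/12 = 1.3% = 0.013.
Each month: B ← B·(1+r) − $657.00.
Month 1: interest $178.75; balance after payment $13,271.75.
Month 2: interest $172.53; balance after payment $12,787.28.
Month 3: interest $166.23; balance after payment $12,296.52.
Month 4: interest $159.85; balance after payment $11,799.37.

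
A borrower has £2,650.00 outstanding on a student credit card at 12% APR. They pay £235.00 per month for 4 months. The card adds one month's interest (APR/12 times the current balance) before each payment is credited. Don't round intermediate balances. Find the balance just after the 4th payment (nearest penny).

Monthly rate r = 12%/12 = 1% = 0.01.
Each month: B ← B·(1+r) − £235.00.
Month 1: interest £26.50; balance after payment £2,441.50.
Month 2: interest £24.41; balance after payment £2,230.91.
Month 3: interest £22.31; balance after payment £2,018.22.
Month 4: interest £20.18; balance after payment £1,803.41.

£1,803.41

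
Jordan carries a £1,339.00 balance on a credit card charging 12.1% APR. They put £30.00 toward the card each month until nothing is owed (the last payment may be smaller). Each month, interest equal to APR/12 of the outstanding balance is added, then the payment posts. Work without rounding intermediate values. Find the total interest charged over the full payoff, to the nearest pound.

£449

Monthly rate r = 12.1%/12 = 1.00833% = 0.0100833.
Payoff takes n = ⌈−ln(1 − rB₀/P)/ln(1+r)⌉ = ⌈59.598⌉ = 60 payments; the last is £17.96.
Total paid = 59·£30.00 + £17.96 = £1,787.96.
Total interest = total paid − principal = £1,787.96 − £1,339.00 = £448.96.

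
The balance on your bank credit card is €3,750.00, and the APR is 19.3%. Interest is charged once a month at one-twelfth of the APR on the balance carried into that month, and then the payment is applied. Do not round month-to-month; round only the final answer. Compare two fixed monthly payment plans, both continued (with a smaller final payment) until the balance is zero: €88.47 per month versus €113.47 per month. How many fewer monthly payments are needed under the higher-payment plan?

Monthly rate r = 19.3%/12 = 1.60833% = 0.0160833.
At €88.47/mo: n = ⌈−ln(1 − rB₀/P)/ln(1+r)⌉ = 72 payments (last €66.77); total interest = total paid − €3,750.00 = €2,598.14.
At €113.47/mo: 48 payments (last €59.80); total interest €1,642.89.
Payments saved = 72 − 48 = 24.

24 fewer payments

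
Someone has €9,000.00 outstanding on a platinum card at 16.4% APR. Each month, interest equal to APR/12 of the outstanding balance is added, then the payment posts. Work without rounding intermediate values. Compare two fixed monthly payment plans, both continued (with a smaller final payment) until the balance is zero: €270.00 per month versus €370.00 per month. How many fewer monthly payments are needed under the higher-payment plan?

Monthly rate r = 16.4%/12 = 1.36667% = 0.0136667.
At €270.00/mo: n = ⌈−ln(1 − rB₀/P)/ln(1+r)⌉ = 45 payments (last €213.69); total interest = total paid − €9,000.00 = €3,093.69.
At €370.00/mo: 30 payments (last €285.70); total interest €2,015.70.
Payments saved = 45 − 30 = 15.

15 fewer payments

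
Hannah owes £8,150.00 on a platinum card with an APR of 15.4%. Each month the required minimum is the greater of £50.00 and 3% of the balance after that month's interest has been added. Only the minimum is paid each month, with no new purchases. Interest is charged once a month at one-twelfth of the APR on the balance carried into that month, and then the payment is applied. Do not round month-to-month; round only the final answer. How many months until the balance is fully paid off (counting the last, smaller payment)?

134 months

Monthly rate r = 15.4%/12 = 1.28333% = 0.0128333.
While 3% of the post-interest balance exceeds £50.00, each month B ← (B·(1+r))·(1 − 0.03), i.e. B shrinks by the factor (1+r)·0.97 = 0.98245.
This holds for months 1–91. Entering month 92 the balance is £1,626.83; 3% of the post-interest balance is now below £50.00, so the flat £50.00 minimum applies from here.
From month 92 a fixed £50.00 at rate r clears £1,626.83 in 43 more payments. Total: 91 + 43 = 134 months.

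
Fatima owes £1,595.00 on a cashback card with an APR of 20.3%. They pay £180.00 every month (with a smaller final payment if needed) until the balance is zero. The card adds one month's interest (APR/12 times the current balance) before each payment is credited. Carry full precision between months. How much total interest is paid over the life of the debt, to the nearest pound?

£148

Monthly rate r = 20.3%/12 = 1.69167% = 0.0169167.
Payoff takes n = ⌈−ln(1 − rB₀/P)/ln(1+r)⌉ = ⌈9.681⌉ = 10 payments; the last is £122.92.
Total paid = 9·£180.00 + £122.92 = £1,742.92.
Total interest = total paid − principal = £1,742.92 − £1,595.00 = £147.92.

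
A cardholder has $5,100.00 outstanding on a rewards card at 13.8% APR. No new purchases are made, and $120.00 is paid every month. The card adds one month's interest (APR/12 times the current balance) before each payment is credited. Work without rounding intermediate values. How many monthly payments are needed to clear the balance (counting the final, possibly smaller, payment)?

Monthly rate r = 13.8%/12 = 1.15% = 0.0115.
Recurrence: B ← B·(1+r) − $120.00.
Month 1: interest $58.65; balance after payment $5,038.65.
Month 2: interest $57.94; balance after payment $4,976.59.
Closed form: n = −ln(1 − rB₀/P)/ln(1+r) = −ln(0.51125)/ln(1.0115) ≈ 58.674, so the balance reaches zero during payment 59.

59 payments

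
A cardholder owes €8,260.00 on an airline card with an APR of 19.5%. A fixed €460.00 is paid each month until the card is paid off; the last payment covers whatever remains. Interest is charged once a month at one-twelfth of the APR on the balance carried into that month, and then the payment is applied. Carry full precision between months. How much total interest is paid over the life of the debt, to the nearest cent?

€1,586.74

Monthly rate r = 19.5%/12 = 1.625% = 0.01625.
Payoff takes n = ⌈−ln(1 − rB₀/P)/ln(1+r)⌉ = ⌈21.404⌉ = 22 payments; the last is €186.74.
Total paid = 21·€460.00 + €186.74 = €9,846.74.
Total interest = total paid − principal = €9,846.74 − €8,260.00 = €1,586.74.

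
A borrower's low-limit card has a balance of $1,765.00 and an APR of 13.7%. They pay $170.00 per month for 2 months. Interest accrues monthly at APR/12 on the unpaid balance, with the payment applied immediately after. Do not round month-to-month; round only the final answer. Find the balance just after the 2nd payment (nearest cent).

$1,463.59

Monthly rate r = 13.7%/12 = 1.14167% = 0.0114167.
Each month: B ← B·(1+r) − $170.00.
Month 1: interest $20.15; balance after payment $1,615.15.
Month 2: interest $18.44; balance after payment $1,463.59.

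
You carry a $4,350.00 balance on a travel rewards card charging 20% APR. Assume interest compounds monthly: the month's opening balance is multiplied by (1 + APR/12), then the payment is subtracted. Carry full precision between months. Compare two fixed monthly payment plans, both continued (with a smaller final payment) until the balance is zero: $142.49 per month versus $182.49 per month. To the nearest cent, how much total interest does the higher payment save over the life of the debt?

$538.29

Monthly rate r = 20%/12 = 1.66667% = 0.0166667.
At $142.49/mo: n = ⌈−ln(1 − rB₀/P)/ln(1+r)⌉ = 44 payments (last $1.39); total interest = total paid − $4,350.00 = $1,778.46.
At $182.49/mo: 31 payments (last $115.47); total interest $1,240.17.
Interest saved = $1,778.46 − $1,240.17 = $538.29.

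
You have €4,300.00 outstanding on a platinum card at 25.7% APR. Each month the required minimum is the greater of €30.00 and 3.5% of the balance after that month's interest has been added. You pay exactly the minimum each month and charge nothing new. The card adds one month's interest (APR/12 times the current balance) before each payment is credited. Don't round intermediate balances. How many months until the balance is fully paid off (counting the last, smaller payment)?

Monthly rate r = 25.7%/12 = 2.14167% = 0.0214167.
While 3.5% of the post-interest balance exceeds €30.00, each month B ← (B·(1+r))·(1 − 0.035), i.e. B shrinks by the factor (1+r)·0.965 = 0.98567.
This holds for months 1–114. Entering month 115 the balance is €829.31; 3.5% of the post-interest balance is now below €30.00, so the flat €30.00 minimum applies from here.
From month 115 a fixed €30.00 at rate r clears €829.31 in 43 more payments. Total: 114 + 43 = 157 months.

157 months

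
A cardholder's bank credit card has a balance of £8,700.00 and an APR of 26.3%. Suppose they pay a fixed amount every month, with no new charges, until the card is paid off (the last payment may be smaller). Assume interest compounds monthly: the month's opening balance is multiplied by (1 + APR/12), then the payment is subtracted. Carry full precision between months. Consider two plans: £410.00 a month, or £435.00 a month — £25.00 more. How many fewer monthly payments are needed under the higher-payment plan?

Monthly rate r = 26.3%/12 = 2.19167% = 0.0219167.
At £410.00/mo: n = ⌈−ln(1 − rB₀/P)/ln(1+r)⌉ = 29 payments (last £351.62); total interest = total paid − £8,700.00 = £3,131.62.
At £435.00/mo: 27 payments (last £265.34); total interest £2,875.34.
Payments saved = 29 − 27 = 2.

2 fewer payments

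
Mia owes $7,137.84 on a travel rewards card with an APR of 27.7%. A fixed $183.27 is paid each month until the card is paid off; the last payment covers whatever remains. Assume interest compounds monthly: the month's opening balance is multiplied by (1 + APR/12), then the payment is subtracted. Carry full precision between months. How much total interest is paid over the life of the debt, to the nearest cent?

Monthly rate r = 27.7%/12 = 2.30833% = 0.0230833.
Payoff takes n = ⌈−ln(1 − rB₀/P)/ln(1+r)⌉ = ⌈100.475⌉ = 101 payments; the last is $87.52.
Total paid = 100·$183.27 + $87.52 = $18,414.52.
Total interest = total paid − principal = $18,414.52 − $7,137.84 = $11,276.68.

$11,276.68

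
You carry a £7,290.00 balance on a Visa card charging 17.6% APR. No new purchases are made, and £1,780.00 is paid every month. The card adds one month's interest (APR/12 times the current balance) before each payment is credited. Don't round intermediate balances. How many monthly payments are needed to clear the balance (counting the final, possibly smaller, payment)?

Monthly rate r = 17.6%/12 = 1.46667% = 0.0146667.
Recurrence: B ← B·(1+r) − £1,780.00.
Month 1: interest £106.92; balance after payment £5,616.92.
Month 2: interest £82.38; balance after payment £3,919.30.
Month 3: interest £57.48; balance after payment £2,196.78.
Month 4: interest £32.22; balance after payment £449.00.
Month 5: interest £6.59; balance after payment £0.00.

5 months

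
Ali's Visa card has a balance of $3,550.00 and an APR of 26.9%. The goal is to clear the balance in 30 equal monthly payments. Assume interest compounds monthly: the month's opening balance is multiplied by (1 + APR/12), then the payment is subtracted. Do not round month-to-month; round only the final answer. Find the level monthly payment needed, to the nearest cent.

Monthly rate r = 26.9%/12 = 2.24167% = 0.0224167.
Level-payment amortization: P = B₀·r / (1 − (1+r)^(−n)) = 3550.00·0.0224167 / (1 − 1.02242^(−30)).
Denominator 1 − (1+r)^(−30) = 0.485764106.
P = 79.5792 / 0.485764106 ≈ 163.82.

$163.82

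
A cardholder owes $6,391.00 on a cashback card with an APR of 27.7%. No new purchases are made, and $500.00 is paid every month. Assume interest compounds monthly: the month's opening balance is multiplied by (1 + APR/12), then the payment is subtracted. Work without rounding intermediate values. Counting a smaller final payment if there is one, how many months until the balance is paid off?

16 months

Monthly rate r = 27.7%/12 = 2.30833% = 0.0230833.
Recurrence: B ← B·(1+r) − $500.00.
Month 1: interest $147.53; balance after payment $6,038.53.
Month 2: interest $139.39; balance after payment $5,677.91.
Closed form: n = −ln(1 − rB₀/P)/ln(1+r) = −ln(0.70495)/ln(1.02308) ≈ 15.321, so the balance reaches zero during payment 16.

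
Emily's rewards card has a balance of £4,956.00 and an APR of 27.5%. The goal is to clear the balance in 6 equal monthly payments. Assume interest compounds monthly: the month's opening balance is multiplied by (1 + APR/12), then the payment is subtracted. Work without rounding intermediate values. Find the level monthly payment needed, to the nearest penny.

Monthly rate r = 27.5%/12 = 2.29167% = 0.0229167.
Level-payment amortization: P = B₀·r / (1 − (1+r)^(−n)) = 4956.00·0.0229167 / (1 − 1.02292^(−6)).
Denominator 1 − (1+r)^(−6) = 0.127112104.
P = 113.575 / 0.127112104 ≈ 893.50.

£893.50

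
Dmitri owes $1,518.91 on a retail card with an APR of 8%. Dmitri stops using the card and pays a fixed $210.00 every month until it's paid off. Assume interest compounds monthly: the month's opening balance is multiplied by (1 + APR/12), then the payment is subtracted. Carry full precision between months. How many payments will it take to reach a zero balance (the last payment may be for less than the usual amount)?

Monthly rate r = 8%/12 = 0.666667% = 0.00666667.
Recurrence: B ← B·(1+r) − $210.00.
Month 1: interest $10.13; balance after payment $1,319.04.
Month 2: interest $8.79; balance after payment $1,117.83.
Closed form: n = −ln(1 − rB₀/P)/ln(1+r) = −ln(0.95178)/ln(1.00667) ≈ 7.438, so the balance reaches zero during payment 8.

8 payments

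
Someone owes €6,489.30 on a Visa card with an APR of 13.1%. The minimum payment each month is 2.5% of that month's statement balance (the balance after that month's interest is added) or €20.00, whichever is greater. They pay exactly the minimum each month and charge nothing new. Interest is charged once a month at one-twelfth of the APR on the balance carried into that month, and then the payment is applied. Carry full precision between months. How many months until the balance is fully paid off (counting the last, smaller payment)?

Monthly rate r = 13.1%/12 = 1.09167% = 0.0109167.
While 2.5% of the post-interest balance exceeds €20.00, each month B ← (B·(1+r))·(1 − 0.025), i.e. B shrinks by the factor (1+r)·0.975 = 0.98564.
This holds for months 1–146. Entering month 147 the balance is €785.80; 2.5% of the post-interest balance is now below €20.00, so the flat €20.00 minimum applies from here.
From month 147 a fixed €20.00 at rate r clears €785.80 in 52 more payments. Total: 146 + 52 = 198 months.

198 months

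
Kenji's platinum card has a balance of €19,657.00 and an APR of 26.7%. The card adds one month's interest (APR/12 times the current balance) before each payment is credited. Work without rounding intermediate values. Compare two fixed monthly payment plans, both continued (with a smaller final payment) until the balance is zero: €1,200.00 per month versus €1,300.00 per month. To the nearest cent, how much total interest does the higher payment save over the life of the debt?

Monthly rate r = 26.7%/12 = 2.225% = 0.02225.
At €1,200.00/mo: n = ⌈−ln(1 − rB₀/P)/ln(1+r)⌉ = 21 payments (last €721.88); total interest = total paid − €19,657.00 = €5,064.88.
At €1,300.00/mo: 19 payments (last €831.66); total interest €4,574.66.
Interest saved = €5,064.88 − €4,574.66 = €490.22.

€490.22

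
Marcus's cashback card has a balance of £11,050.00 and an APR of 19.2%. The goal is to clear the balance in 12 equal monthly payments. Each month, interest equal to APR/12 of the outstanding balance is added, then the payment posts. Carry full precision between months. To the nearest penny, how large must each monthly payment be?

Monthly rate r = 19.2%/12 = 1.6% = 0.016.
Level-payment amortization: P = B₀·r / (1 − (1+r)^(−n)) = 11050.00·0.016 / (1 − 1.016^(−12)).
Denominator 1 − (1+r)^(−12) = 0.173437868.
P = 176.8 / 0.173437868 ≈ 1019.39.

£1,019.39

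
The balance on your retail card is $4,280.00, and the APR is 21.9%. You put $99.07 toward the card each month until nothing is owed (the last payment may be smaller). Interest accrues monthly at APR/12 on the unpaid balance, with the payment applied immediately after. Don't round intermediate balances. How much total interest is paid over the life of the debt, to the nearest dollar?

Monthly rate r = 21.9%/12 = 1.825% = 0.01825.
Payoff takes n = ⌈−ln(1 − rB₀/P)/ln(1+r)⌉ = ⌈85.882⌉ = 86 payments; the last is $87.44.
Total paid = 85·$99.07 + $87.44 = $8,508.39.
Total interest = total paid − principal = $8,508.39 − $4,280.00 = $4,228.39.

$4,228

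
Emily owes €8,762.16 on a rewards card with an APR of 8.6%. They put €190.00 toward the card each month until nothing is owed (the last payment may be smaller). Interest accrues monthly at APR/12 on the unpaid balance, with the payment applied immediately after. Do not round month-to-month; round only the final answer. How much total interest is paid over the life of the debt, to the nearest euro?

€1,913

Monthly rate r = 8.6%/12 = 0.716667% = 0.00716667.
Payoff takes n = ⌈−ln(1 − rB₀/P)/ln(1+r)⌉ = ⌈56.186⌉ = 57 payments; the last is €35.38.
Total paid = 56·€190.00 + €35.38 = €10,675.38.
Total interest = total paid − principal = €10,675.38 − €8,762.16 = €1,913.22.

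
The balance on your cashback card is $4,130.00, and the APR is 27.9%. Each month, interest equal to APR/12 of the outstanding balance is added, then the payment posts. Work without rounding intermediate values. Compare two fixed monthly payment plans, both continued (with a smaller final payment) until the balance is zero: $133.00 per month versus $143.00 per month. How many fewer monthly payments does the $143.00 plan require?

7 fewer payments

Monthly rate r = 27.9%/12 = 2.325% = 0.02325.
At $133.00/mo: n = ⌈−ln(1 − rB₀/P)/ln(1+r)⌉ = 56 payments (last $92.50); total interest = total paid − $4,130.00 = $3,277.50.
At $143.00/mo: 49 payments (last $62.32); total interest $2,796.32.
Payments saved = 56 − 49 = 7.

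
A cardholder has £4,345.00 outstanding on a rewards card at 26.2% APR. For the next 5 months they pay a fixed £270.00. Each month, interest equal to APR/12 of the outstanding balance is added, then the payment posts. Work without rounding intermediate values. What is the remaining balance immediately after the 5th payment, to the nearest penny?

Monthly rate r = 26.2%/12 = 2.18333% = 0.0218333.
Each month: B ← B·(1+r) − £270.00.
Month 1: interest £94.87; balance after payment £4,169.87.
Month 2: interest £91.04; balance after payment £3,990.91.
Month 3: interest £87.13; balance after payment £3,808.04.
Month 4: interest £83.14; balance after payment £3,621.18.
Month 5: interest £79.06; balance after payment £3,430.25.

£3,430.25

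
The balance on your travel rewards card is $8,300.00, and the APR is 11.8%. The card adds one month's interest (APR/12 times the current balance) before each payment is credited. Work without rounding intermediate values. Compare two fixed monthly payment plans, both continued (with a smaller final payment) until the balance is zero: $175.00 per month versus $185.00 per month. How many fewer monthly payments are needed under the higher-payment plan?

Monthly rate r = 11.8%/12 = 0.983333% = 0.00983333.
At $175.00/mo: n = ⌈−ln(1 − rB₀/P)/ln(1+r)⌉ = 65 payments (last $32.57); total interest = total paid − $8,300.00 = $2,932.57.
At $185.00/mo: 60 payments (last $86.80); total interest $2,701.80.
Payments saved = 65 − 60 = 5.

5 fewer payments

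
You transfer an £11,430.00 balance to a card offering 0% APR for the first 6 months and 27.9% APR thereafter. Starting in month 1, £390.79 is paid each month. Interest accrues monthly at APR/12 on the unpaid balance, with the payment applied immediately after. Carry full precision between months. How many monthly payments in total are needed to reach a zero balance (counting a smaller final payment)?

Promo months 1–6 at r₀ = 0%/12 = 0; months 7+ at r₁ = 27.9%/12 = 0.02325.
After month 6 (no interest yet): B = £11,430.00 − 6·£390.79 = £9,085.26.
Then at r₁ with £390.79/mo: n₂ = −ln(1 − r₁·B/P)/ln(1+r₁) ≈ 33.84 → 34 more payments.

40 payments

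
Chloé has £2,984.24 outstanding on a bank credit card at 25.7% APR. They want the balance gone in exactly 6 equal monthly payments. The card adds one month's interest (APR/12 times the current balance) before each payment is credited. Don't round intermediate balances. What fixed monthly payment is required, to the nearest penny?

£535.31

Monthly rate r = 25.7%/12 = 2.14167% = 0.0214167.
Level-payment amortization: P = B₀·r / (1 − (1+r)^(−n)) = 2984.24·0.0214167 / (1 − 1.02142^(−6)).
Denominator 1 − (1+r)^(−6) = 0.119392541.
P = 63.9125 / 0.119392541 ≈ 535.31.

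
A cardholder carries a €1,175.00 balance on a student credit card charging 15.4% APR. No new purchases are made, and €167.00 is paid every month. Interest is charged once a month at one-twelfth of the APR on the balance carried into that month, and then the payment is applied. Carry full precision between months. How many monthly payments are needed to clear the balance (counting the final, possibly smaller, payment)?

Monthly rate r = 15.4%/12 = 1.28333% = 0.0128333.
Recurrence: B ← B·(1+r) − €167.00.
Month 1: interest €15.08; balance after payment €1,023.08.
Month 2: interest €13.13; balance after payment €869.21.
Closed form: n = −ln(1 − rB₀/P)/ln(1+r) = −ln(0.90971)/ln(1.01283) ≈ 7.421, so the balance reaches zero during payment 8.

8 months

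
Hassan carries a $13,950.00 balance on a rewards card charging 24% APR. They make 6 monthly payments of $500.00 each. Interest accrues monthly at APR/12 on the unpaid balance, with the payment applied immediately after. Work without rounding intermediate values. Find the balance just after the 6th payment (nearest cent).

$12,555.91

Monthly rate r = 24%/12 = 2% = 0.02.
Each month: B ← B·(1+r) − $500.00.
Month 1: interest $279.00; balance after payment $13,729.00.
Month 2: interest $274.58; balance after payment $13,503.58.
Month 3: interest $270.07; balance after payment $13,273.65.
Month 4: interest $265.47; balance after payment $13,039.12.
Month 5: interest $260.78; balance after payment $12,799.91.
Month 6: interest $256.00; balance after payment $12,555.91.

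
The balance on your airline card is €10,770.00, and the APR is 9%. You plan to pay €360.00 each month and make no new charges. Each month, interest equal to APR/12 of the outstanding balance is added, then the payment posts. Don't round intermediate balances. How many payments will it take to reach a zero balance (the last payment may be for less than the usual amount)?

35 months

Monthly rate r = 9%/12 = 0.75% = 0.0075.
Recurrence: B ← B·(1+r) − €360.00.
Month 1: interest €80.77; balance after payment €10,490.77.
Month 2: interest €78.68; balance after payment €10,209.46.
Closed form: n = −ln(1 − rB₀/P)/ln(1+r) = −ln(0.77563)/ln(1.0075) ≈ 34.005, so the balance reaches zero during payment 35.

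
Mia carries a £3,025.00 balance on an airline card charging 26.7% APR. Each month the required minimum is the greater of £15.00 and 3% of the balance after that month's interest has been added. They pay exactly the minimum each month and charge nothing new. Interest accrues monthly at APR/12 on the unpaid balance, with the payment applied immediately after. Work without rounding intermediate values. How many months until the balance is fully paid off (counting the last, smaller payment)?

Monthly rate r = 26.7%/12 = 2.225% = 0.02225.
While 3% of the post-interest balance exceeds £15.00, each month B ← (B·(1+r))·(1 − 0.03), i.e. B shrinks by the factor (1+r)·0.97 = 0.99158.
This holds for months 1–216. Entering month 217 the balance is £487.26; 3% of the post-interest balance is now below £15.00, so the flat £15.00 minimum applies from here.
From month 217 a fixed £15.00 at rate r clears £487.26 in 59 more payments. Total: 216 + 59 = 275 months.

275 months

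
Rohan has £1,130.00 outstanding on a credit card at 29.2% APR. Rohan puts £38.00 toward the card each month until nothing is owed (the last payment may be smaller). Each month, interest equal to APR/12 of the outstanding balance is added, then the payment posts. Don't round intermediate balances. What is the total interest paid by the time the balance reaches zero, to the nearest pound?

£903

Monthly rate r = 29.2%/12 = 2.43333% = 0.0243333.
Payoff takes n = ⌈−ln(1 − rB₀/P)/ln(1+r)⌉ = ⌈53.485⌉ = 54 payments; the last is £18.56.
Total paid = 53·£38.00 + £18.56 = £2,032.56.
Total interest = total paid − principal = £2,032.56 − £1,130.00 = £902.56.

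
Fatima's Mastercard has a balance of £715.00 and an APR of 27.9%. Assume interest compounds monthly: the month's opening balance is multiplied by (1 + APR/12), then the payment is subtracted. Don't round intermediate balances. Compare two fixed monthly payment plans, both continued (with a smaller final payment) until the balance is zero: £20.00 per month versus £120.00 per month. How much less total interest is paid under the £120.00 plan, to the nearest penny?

Monthly rate r = 27.9%/12 = 2.325% = 0.02325.
At £20.00/mo: n = ⌈−ln(1 − rB₀/P)/ln(1+r)⌉ = 78 payments (last £8.07); total interest = total paid − £715.00 = £833.07.
At £120.00/mo: 7 payments (last £58.89); total interest £63.89.
Interest saved = £833.07 − £63.89 = £769.18.

£769.18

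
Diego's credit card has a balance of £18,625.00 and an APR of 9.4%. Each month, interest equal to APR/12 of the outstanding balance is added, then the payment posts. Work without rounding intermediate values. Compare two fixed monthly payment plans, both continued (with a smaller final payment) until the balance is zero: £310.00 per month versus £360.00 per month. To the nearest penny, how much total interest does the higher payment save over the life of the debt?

Monthly rate r = 9.4%/12 = 0.783333% = 0.00783333.
At £310.00/mo: n = ⌈−ln(1 − rB₀/P)/ln(1+r)⌉ = 82 payments (last £160.93); total interest = total paid − £18,625.00 = £6,645.93.
At £360.00/mo: 67 payments (last £215.14); total interest £5,350.14.
Interest saved = £6,645.93 − £5,350.14 = £1,295.79.

£1,295.79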